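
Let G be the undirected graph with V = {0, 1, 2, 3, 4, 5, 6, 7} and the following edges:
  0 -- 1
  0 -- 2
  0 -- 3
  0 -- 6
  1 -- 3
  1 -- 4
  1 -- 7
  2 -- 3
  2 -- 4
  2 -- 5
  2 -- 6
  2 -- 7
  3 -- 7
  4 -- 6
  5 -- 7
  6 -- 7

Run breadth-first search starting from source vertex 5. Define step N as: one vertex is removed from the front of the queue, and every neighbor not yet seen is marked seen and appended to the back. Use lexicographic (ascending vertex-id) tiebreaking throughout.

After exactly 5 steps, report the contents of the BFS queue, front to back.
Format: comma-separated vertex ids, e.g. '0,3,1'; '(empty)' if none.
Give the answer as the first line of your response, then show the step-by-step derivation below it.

4,6,1

step 1: dequeue 5; queue=[2,7]; order=5
step 2: dequeue 2; queue=[7,0,3,4,6]; order=5,2
step 3: dequeue 7; queue=[0,3,4,6,1]; order=5,2,7
step 4: dequeue 0; queue=[3,4,6,1]; order=5,2,7,0
step 5: dequeue 3; queue=[4,6,1]; order=5,2,7,0,3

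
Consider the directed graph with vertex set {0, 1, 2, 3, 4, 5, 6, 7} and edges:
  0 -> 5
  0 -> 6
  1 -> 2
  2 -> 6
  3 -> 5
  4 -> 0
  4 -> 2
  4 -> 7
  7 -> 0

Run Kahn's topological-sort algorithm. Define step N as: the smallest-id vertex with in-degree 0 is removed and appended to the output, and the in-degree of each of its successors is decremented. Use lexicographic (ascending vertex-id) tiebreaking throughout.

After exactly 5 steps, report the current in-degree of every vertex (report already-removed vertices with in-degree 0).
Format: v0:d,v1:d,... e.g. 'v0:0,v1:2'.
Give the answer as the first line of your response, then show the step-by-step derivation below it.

v0:0,v1:0,v2:0,v3:0,v4:0,v5:1,v6:1,v7:0

step 1: output 1; order=[1]; indeg=(2,0,1,0,0,2,2,1)
step 2: output 3; order=[1,3]; indeg=(2,0,1,0,0,1,2,1)
step 3: output 4; order=[1,3,4]; indeg=(1,0,0,0,0,1,2,0)
step 4: output 2; order=[1,3,4,2]; indeg=(1,0,0,0,0,1,1,0)
step 5: output 7; order=[1,3,4,2,7]; indeg=(0,0,0,0,0,1,1,0)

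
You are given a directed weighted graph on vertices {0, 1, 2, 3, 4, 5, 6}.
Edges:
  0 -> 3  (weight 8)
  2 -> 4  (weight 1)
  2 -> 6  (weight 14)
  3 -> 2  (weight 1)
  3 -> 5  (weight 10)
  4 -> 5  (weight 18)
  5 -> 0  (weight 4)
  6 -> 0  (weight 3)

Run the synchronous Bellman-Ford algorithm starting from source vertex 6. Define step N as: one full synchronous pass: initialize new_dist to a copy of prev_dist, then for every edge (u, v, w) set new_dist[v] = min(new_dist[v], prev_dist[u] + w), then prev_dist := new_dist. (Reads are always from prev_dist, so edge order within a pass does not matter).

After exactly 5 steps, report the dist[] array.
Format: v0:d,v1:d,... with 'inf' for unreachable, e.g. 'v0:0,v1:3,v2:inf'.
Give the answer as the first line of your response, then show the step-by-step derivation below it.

v0:3,v1:inf,v2:12,v3:11,v4:13,v5:21,v6:0

step 1: dist = v0:3,v1:inf,v2:inf,v3:inf,v4:inf,v5:inf,v6:0
step 2: dist = v0:3,v1:inf,v2:inf,v3:11,v4:inf,v5:inf,v6:0
step 3: dist = v0:3,v1:inf,v2:12,v3:11,v4:inf,v5:21,v6:0
step 4: dist = v0:3,v1:inf,v2:12,v3:11,v4:13,v5:21,v6:0
step 5: dist = v0:3,v1:inf,v2:12,v3:11,v4:13,v5:21,v6:0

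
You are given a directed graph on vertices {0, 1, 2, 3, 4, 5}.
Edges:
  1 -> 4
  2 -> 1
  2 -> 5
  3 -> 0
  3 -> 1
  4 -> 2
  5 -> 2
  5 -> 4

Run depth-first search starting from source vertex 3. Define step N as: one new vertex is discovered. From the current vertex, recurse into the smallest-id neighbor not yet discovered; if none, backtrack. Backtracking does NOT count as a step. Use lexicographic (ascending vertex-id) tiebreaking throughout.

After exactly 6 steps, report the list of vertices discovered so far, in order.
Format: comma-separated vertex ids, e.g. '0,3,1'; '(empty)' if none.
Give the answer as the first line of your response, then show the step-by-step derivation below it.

3,0,1,4,2,5

step 1: discover 3; path=3; order=3
step 2: discover 0; path=3>0; order=3,0
step 3: discover 1; path=3>1; order=3,0,1
step 4: discover 4; path=3>1>4; order=3,0,1,4
step 5: discover 2; path=3>1>4>2; order=3,0,1,4,2
step 6: discover 5; path=3>1>4>2>5; order=3,0,1,4,2,5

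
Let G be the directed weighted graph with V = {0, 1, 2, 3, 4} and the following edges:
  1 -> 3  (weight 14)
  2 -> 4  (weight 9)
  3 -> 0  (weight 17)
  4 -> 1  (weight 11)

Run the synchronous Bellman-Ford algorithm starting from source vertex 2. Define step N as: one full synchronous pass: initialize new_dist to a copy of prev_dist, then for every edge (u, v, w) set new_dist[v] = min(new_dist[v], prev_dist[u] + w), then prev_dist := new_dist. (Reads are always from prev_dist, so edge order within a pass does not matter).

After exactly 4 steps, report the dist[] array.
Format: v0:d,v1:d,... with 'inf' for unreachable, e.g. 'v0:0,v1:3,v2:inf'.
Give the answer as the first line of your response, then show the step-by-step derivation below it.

v0:51,v1:20,v2:0,v3:34,v4:9

step 1: dist = v0:inf,v1:inf,v2:0,v3:inf,v4:9
step 2: dist = v0:inf,v1:20,v2:0,v3:inf,v4:9
step 3: dist = v0:inf,v1:20,v2:0,v3:34,v4:9
step 4: dist = v0:51,v1:20,v2:0,v3:34,v4:9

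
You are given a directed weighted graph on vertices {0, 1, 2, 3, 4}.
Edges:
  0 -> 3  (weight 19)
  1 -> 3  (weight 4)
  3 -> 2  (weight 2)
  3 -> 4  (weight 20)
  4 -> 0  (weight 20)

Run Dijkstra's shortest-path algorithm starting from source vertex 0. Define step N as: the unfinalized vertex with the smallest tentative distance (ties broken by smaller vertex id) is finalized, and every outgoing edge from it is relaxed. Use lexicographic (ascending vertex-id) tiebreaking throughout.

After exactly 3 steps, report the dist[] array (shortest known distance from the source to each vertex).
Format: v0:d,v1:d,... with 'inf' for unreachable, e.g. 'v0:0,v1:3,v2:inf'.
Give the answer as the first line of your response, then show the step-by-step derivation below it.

v0:0,v1:inf,v2:21,v3:19,v4:39

step 1: dist = v0:0,v1:inf,v2:inf,v3:19,v4:inf
step 2: dist = v0:0,v1:inf,v2:21,v3:19,v4:39
step 3: dist = v0:0,v1:inf,v2:21,v3:19,v4:39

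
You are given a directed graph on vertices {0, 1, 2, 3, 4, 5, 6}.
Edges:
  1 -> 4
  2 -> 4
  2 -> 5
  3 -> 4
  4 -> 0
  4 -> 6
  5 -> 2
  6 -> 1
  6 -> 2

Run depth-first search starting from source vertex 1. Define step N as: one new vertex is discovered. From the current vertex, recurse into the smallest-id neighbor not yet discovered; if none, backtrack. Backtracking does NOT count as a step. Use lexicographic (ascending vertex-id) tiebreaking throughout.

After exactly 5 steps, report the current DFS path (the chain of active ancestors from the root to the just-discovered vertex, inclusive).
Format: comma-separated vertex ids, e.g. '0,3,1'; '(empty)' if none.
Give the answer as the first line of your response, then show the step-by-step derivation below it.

1,4,6,2

step 1: discover 1; path=1; order=1
step 2: discover 4; path=1>4; order=1,4
step 3: discover 0; path=1>4>0; order=1,4,0
step 4: discover 6; path=1>4>6; order=1,4,0,6
step 5: discover 2; path=1>4>6>2; order=1,4,0,6,2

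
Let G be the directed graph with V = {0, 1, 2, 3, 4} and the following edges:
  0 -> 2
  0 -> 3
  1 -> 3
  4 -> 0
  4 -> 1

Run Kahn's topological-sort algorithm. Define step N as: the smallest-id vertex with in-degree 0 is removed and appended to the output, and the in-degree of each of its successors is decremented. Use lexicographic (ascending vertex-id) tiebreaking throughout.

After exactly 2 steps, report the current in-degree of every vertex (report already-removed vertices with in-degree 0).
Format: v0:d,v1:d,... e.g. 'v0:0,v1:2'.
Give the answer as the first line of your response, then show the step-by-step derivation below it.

v0:0,v1:0,v2:0,v3:1,v4:0

step 1: output 4; order=[4]; indeg=(0,0,1,2,0)
step 2: output 0; order=[4,0]; indeg=(0,0,0,1,0)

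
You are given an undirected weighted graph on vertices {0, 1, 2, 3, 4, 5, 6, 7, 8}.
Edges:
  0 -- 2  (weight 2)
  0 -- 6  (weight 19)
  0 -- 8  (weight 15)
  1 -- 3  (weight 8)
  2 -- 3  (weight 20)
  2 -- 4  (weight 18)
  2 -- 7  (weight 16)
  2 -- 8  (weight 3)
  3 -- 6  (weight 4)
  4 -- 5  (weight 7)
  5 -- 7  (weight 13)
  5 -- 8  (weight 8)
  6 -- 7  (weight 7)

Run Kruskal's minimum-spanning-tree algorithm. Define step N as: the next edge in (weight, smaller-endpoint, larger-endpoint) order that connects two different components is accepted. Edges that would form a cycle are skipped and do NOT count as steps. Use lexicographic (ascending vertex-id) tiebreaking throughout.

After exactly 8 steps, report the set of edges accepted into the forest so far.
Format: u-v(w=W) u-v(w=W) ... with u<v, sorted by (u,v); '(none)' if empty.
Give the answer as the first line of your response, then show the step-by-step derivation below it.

0-2(w=2) 1-3(w=8) 2-8(w=3) 3-6(w=4) 4-5(w=7) 5-7(w=13) 5-8(w=8) 6-7(w=7)

step 1: add edge 0-2 (w=2); MST = {0-2(w=2)}
step 2: add edge 2-8 (w=3); MST = {0-2(w=2) 2-8(w=3)}
step 3: add edge 3-6 (w=4); MST = {0-2(w=2) 2-8(w=3) 3-6(w=4)}
step 4: add edge 4-5 (w=7); MST = {0-2(w=2) 2-8(w=3) 3-6(w=4) 4-5(w=7)}
step 5: add edge 6-7 (w=7); MST = {0-2(w=2) 2-8(w=3) 3-6(w=4) 4-5(w=7) 6-7(w=7)}
step 6: add edge 1-3 (w=8); MST = {0-2(w=2) 1-3(w=8) 2-8(w=3) 3-6(w=4) 4-5(w=7) 6-7(w=7)}
step 7: add edge 5-8 (w=8); MST = {0-2(w=2) 1-3(w=8) 2-8(w=3) 3-6(w=4) 4-5(w=7) 5-8(w=8) 6-7(w=7)}
step 8: add edge 5-7 (w=13); MST = {0-2(w=2) 1-3(w=8) 2-8(w=3) 3-6(w=4) 4-5(w=7) 5-7(w=13) 5-8(w=8) 6-7(w=7)}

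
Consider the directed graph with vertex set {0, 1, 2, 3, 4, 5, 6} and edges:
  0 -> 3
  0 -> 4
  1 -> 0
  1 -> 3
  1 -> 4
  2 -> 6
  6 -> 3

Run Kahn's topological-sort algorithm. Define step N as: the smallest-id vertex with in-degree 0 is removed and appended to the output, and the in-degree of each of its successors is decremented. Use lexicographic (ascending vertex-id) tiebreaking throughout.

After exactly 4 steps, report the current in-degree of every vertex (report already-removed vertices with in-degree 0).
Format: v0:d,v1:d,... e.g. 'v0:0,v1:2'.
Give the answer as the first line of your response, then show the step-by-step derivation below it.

v0:0,v1:0,v2:0,v3:1,v4:0,v5:0,v6:0

step 1: output 1; order=[1]; indeg=(0,0,0,2,1,0,1)
step 2: output 0; order=[1,0]; indeg=(0,0,0,1,0,0,1)
step 3: output 2; order=[1,0,2]; indeg=(0,0,0,1,0,0,0)
step 4: output 4; order=[1,0,2,4]; indeg=(0,0,0,1,0,0,0)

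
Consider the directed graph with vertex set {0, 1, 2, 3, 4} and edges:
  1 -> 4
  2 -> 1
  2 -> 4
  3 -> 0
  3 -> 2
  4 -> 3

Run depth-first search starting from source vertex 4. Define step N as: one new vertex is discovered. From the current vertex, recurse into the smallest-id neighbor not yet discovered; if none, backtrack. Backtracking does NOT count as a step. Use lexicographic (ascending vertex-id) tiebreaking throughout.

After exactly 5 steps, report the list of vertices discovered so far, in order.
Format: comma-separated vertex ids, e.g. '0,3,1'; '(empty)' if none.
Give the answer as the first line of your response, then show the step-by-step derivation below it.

4,3,0,2,1

step 1: discover 4; path=4; order=4
step 2: discover 3; path=4>3; order=4,3
step 3: discover 0; path=4>3>0; order=4,3,0
step 4: discover 2; path=4>3>2; order=4,3,0,2
step 5: discover 1; path=4>3>2>1; order=4,3,0,2,1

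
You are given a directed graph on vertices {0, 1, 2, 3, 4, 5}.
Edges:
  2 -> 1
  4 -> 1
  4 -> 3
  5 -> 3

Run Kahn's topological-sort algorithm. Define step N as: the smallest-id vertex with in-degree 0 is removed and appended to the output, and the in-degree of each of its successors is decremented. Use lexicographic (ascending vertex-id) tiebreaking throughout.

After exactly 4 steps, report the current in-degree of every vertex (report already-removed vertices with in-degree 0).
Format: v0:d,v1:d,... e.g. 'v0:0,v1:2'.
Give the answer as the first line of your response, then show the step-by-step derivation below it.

v0:0,v1:0,v2:0,v3:1,v4:0,v5:0

step 1: output 0; order=[0]; indeg=(0,2,0,2,0,0)
step 2: output 2; order=[0,2]; indeg=(0,1,0,2,0,0)
step 3: output 4; order=[0,2,4]; indeg=(0,0,0,1,0,0)
step 4: output 1; order=[0,2,4,1]; indeg=(0,0,0,1,0,0)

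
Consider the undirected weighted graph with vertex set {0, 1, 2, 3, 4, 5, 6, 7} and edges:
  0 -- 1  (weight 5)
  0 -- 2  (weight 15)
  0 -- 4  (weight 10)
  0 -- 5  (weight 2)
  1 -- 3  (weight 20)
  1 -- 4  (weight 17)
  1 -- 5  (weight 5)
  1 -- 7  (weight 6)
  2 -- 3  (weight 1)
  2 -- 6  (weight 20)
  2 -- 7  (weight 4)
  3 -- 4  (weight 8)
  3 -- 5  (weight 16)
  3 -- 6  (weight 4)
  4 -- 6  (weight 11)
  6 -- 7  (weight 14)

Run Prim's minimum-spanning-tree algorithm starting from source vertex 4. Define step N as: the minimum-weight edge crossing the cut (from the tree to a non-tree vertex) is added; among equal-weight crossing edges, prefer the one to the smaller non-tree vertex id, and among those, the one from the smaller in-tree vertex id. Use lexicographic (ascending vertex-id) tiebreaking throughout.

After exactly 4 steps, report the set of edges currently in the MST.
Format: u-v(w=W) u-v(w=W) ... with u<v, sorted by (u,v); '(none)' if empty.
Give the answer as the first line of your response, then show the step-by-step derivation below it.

2-3(w=1) 2-7(w=4) 3-4(w=8) 3-6(w=4)

step 1: add edge 3-4 (w=8); MST = {3-4(w=8)}
step 2: add edge 2-3 (w=1); MST = {2-3(w=1) 3-4(w=8)}
step 3: add edge 3-6 (w=4); MST = {2-3(w=1) 3-4(w=8) 3-6(w=4)}
step 4: add edge 2-7 (w=4); MST = {2-3(w=1) 2-7(w=4) 3-4(w=8) 3-6(w=4)}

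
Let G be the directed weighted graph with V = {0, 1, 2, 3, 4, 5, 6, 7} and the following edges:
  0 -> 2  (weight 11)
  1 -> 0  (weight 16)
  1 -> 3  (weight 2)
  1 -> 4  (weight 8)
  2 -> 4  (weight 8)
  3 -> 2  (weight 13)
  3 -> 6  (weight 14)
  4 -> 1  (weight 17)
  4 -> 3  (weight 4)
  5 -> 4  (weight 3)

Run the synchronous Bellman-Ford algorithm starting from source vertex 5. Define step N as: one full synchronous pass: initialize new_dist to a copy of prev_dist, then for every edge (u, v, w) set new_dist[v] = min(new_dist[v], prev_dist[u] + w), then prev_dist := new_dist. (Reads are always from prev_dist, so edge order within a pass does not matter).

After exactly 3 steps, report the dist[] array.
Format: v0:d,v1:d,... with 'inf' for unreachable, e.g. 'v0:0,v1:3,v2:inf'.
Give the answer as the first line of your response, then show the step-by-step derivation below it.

v0:36,v1:20,v2:20,v3:7,v4:3,v5:0,v6:21,v7:inf

step 1: dist = v0:inf,v1:inf,v2:inf,v3:inf,v4:3,v5:0,v6:inf,v7:inf
step 2: dist = v0:inf,v1:20,v2:inf,v3:7,v4:3,v5:0,v6:inf,v7:inf
step 3: dist = v0:36,v1:20,v2:20,v3:7,v4:3,v5:0,v6:21,v7:inf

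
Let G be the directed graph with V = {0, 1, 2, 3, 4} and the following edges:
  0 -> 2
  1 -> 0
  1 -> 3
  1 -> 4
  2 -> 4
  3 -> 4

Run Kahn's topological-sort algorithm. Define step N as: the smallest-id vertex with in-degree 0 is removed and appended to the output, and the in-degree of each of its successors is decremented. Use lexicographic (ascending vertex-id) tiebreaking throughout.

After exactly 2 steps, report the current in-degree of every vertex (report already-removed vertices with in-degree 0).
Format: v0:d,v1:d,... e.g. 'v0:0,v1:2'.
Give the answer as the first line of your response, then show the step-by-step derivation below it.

v0:0,v1:0,v2:0,v3:0,v4:2

step 1: output 1; order=[1]; indeg=(0,0,1,0,2)
step 2: output 0; order=[1,0]; indeg=(0,0,0,0,2)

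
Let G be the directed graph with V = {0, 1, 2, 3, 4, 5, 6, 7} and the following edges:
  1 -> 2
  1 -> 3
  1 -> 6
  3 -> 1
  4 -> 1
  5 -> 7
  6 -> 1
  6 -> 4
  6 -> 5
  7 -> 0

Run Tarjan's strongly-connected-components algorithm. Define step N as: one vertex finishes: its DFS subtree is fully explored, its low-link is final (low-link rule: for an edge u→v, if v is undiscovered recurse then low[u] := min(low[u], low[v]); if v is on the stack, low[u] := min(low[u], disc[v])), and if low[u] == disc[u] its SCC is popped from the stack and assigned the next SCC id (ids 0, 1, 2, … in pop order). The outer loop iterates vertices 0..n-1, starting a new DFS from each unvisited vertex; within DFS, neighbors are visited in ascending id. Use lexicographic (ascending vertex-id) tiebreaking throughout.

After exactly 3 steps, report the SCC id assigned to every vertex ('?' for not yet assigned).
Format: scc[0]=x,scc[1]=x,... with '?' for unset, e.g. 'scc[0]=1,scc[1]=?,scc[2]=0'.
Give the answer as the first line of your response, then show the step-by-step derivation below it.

scc[0]=0,scc[1]=?,scc[2]=1,scc[3]=?,scc[4]=?,scc[5]=?,scc[6]=?,scc[7]=?

step 1: low=(low[0]=0,low[1]=?,low[2]=?,low[3]=?,low[4]=?,low[5]=?,low[6]=?,low[7]=?); scc=(scc[0]=0,scc[1]=?,scc[2]=?,scc[3]=?,scc[4]=?,scc[5]=?,scc[6]=?,scc[7]=?)
step 2: low=(low[0]=0,low[1]=1,low[2]=2,low[3]=?,low[4]=?,low[5]=?,low[6]=?,low[7]=?); scc=(scc[0]=0,scc[1]=?,scc[2]=1,scc[3]=?,scc[4]=?,scc[5]=?,scc[6]=?,scc[7]=?)
step 3: low=(low[0]=0,low[1]=1,low[2]=2,low[3]=1,low[4]=?,low[5]=?,low[6]=?,low[7]=?); scc=(scc[0]=0,scc[1]=?,scc[2]=1,scc[3]=?,scc[4]=?,scc[5]=?,scc[6]=?,scc[7]=?)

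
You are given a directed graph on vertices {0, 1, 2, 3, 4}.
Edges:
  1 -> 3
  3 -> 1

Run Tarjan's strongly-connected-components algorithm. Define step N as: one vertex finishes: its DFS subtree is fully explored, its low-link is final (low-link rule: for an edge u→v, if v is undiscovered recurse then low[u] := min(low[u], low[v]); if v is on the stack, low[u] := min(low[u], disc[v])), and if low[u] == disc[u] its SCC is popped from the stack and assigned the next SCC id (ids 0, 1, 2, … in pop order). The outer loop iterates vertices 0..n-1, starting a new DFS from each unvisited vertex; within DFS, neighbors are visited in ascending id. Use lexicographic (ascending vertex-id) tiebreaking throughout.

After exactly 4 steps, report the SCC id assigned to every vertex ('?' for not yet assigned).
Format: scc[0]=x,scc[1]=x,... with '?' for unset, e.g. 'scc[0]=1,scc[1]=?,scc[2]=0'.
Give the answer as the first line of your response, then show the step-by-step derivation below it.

scc[0]=0,scc[1]=1,scc[2]=2,scc[3]=1,scc[4]=?

step 1: low=(low[0]=0,low[1]=?,low[2]=?,low[3]=?,low[4]=?); scc=(scc[0]=0,scc[1]=?,scc[2]=?,scc[3]=?,scc[4]=?)
step 2: low=(low[0]=0,low[1]=1,low[2]=?,low[3]=1,low[4]=?); scc=(scc[0]=0,scc[1]=?,scc[2]=?,scc[3]=?,scc[4]=?)
step 3: low=(low[0]=0,low[1]=1,low[2]=?,low[3]=1,low[4]=?); scc=(scc[0]=0,scc[1]=1,scc[2]=?,scc[3]=1,scc[4]=?)
step 4: low=(low[0]=0,low[1]=1,low[2]=3,low[3]=1,low[4]=?); scc=(scc[0]=0,scc[1]=1,scc[2]=2,scc[3]=1,scc[4]=?)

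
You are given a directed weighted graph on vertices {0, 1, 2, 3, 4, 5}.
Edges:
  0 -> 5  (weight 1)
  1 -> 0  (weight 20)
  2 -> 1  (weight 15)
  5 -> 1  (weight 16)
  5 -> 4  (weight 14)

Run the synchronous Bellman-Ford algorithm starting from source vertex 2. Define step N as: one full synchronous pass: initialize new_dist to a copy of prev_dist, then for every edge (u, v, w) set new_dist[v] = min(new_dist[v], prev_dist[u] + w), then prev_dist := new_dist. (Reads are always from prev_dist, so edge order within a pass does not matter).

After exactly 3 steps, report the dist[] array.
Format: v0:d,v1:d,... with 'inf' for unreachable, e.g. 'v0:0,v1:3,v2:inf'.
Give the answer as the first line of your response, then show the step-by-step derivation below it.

v0:35,v1:15,v2:0,v3:inf,v4:inf,v5:36

step 1: dist = v0:inf,v1:15,v2:0,v3:inf,v4:inf,v5:inf
step 2: dist = v0:35,v1:15,v2:0,v3:inf,v4:inf,v5:inf
step 3: dist = v0:35,v1:15,v2:0,v3:inf,v4:inf,v5:36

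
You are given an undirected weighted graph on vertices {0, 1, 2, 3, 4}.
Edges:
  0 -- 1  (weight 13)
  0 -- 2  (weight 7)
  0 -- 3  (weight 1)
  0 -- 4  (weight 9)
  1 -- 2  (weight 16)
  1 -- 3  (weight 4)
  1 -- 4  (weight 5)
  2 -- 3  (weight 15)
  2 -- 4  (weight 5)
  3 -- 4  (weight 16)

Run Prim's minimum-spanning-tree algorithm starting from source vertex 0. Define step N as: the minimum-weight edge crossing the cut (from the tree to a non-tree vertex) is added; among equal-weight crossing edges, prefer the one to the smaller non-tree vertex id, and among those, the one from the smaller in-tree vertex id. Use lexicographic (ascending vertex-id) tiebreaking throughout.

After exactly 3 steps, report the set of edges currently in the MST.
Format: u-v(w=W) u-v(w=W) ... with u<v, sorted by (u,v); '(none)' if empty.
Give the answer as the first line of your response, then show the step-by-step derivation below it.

0-3(w=1) 1-3(w=4) 1-4(w=5)

step 1: add edge 0-3 (w=1); MST = {0-3(w=1)}
step 2: add edge 1-3 (w=4); MST = {0-3(w=1) 1-3(w=4)}
step 3: add edge 1-4 (w=5); MST = {0-3(w=1) 1-3(w=4) 1-4(w=5)}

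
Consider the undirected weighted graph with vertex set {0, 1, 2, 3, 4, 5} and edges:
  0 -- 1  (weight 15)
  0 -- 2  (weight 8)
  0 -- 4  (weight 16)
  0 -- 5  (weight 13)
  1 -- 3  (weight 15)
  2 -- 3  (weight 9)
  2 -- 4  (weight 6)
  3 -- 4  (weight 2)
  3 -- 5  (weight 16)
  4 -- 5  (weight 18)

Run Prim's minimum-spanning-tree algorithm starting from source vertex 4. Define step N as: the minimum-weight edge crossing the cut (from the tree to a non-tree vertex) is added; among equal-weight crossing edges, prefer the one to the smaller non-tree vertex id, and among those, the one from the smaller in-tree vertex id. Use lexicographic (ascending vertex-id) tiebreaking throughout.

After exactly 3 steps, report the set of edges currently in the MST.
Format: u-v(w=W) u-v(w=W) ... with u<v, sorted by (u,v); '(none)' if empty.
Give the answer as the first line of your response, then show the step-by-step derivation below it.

0-2(w=8) 2-4(w=6) 3-4(w=2)

step 1: add edge 3-4 (w=2); MST = {3-4(w=2)}
step 2: add edge 2-4 (w=6); MST = {2-4(w=6) 3-4(w=2)}
step 3: add edge 0-2 (w=8); MST = {0-2(w=8) 2-4(w=6) 3-4(w=2)}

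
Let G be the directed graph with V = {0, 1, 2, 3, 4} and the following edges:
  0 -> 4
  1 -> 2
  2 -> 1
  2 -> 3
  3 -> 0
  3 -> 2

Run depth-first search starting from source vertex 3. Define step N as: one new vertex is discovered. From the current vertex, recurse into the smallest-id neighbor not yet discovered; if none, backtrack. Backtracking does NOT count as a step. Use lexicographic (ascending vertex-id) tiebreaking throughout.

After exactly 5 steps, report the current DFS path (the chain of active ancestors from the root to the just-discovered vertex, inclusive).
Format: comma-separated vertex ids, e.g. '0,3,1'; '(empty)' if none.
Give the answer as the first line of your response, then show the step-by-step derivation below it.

3,2,1

step 1: discover 3; path=3; order=3
step 2: discover 0; path=3>0; order=3,0
step 3: discover 4; path=3>0>4; order=3,0,4
step 4: discover 2; path=3>2; order=3,0,4,2
step 5: discover 1; path=3>2>1; order=3,0,4,2,1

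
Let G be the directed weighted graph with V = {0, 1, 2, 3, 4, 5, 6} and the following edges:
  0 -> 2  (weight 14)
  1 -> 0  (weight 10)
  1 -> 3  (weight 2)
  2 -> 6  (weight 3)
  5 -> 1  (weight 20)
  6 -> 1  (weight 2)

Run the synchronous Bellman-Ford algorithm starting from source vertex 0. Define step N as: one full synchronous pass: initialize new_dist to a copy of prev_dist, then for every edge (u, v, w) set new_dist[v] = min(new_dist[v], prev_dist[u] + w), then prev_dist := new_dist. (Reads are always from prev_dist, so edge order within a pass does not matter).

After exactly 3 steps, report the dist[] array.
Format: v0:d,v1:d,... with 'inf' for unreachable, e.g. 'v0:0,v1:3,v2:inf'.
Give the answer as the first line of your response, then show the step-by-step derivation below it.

v0:0,v1:19,v2:14,v3:inf,v4:inf,v5:inf,v6:17

step 1: dist = v0:0,v1:inf,v2:14,v3:inf,v4:inf,v5:inf,v6:inf
step 2: dist = v0:0,v1:inf,v2:14,v3:inf,v4:inf,v5:inf,v6:17
step 3: dist = v0:0,v1:19,v2:14,v3:inf,v4:inf,v5:inf,v6:17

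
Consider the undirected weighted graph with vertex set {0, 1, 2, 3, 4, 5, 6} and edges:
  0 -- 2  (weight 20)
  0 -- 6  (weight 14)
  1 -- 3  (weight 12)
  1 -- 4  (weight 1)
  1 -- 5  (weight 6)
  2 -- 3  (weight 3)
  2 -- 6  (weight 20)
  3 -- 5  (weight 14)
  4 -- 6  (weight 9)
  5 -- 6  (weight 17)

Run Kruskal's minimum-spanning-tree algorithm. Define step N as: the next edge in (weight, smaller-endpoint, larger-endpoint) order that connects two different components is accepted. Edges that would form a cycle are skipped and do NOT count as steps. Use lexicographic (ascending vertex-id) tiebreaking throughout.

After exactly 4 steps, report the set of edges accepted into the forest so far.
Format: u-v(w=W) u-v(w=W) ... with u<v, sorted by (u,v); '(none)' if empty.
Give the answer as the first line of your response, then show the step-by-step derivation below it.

1-4(w=1) 1-5(w=6) 2-3(w=3) 4-6(w=9)

step 1: add edge 1-4 (w=1); MST = {1-4(w=1)}
step 2: add edge 2-3 (w=3); MST = {1-4(w=1) 2-3(w=3)}
step 3: add edge 1-5 (w=6); MST = {1-4(w=1) 1-5(w=6) 2-3(w=3)}
step 4: add edge 4-6 (w=9); MST = {1-4(w=1) 1-5(w=6) 2-3(w=3) 4-6(w=9)}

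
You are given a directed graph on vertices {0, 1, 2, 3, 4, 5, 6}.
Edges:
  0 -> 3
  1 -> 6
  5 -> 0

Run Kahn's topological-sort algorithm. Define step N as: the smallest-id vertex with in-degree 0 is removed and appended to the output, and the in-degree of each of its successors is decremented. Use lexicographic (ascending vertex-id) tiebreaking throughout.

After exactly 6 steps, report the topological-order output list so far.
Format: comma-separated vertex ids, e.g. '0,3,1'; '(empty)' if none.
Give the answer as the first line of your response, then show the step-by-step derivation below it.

1,2,4,5,0,3

step 1: output 1; order=[1]; indeg=(1,0,0,1,0,0,0)
step 2: output 2; order=[1,2]; indeg=(1,0,0,1,0,0,0)
step 3: output 4; order=[1,2,4]; indeg=(1,0,0,1,0,0,0)
step 4: output 5; order=[1,2,4,5]; indeg=(0,0,0,1,0,0,0)
step 5: output 0; order=[1,2,4,5,0]; indeg=(0,0,0,0,0,0,0)
step 6: output 3; order=[1,2,4,5,0,3]; indeg=(0,0,0,0,0,0,0)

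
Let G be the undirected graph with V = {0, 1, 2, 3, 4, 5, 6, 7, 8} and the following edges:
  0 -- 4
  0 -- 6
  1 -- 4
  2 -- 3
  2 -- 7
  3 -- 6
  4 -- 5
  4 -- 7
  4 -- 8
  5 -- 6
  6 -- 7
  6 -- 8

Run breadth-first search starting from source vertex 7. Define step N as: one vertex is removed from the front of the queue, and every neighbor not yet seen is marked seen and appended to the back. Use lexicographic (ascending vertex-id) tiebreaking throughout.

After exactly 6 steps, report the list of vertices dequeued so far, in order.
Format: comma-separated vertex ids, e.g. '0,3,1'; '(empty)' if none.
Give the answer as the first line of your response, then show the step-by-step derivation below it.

7,2,4,6,3,0

step 1: dequeue 7; queue=[2,4,6]; order=7
step 2: dequeue 2; queue=[4,6,3]; order=7,2
step 3: dequeue 4; queue=[6,3,0,1,5,8]; order=7,2,4
step 4: dequeue 6; queue=[3,0,1,5,8]; order=7,2,4,6
step 5: dequeue 3; queue=[0,1,5,8]; order=7,2,4,6,3
step 6: dequeue 0; queue=[1,5,8]; order=7,2,4,6,3,0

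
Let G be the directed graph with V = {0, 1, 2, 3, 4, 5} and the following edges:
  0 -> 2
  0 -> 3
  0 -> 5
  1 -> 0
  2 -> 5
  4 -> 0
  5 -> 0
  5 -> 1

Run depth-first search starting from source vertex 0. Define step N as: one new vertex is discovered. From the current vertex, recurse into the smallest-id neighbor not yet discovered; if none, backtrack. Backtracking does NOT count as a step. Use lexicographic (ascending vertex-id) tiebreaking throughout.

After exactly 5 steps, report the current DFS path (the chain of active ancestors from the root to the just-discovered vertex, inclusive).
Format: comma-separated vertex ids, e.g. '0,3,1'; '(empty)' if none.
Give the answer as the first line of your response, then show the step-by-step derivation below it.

0,3

step 1: discover 0; path=0; order=0
step 2: discover 2; path=0>2; order=0,2
step 3: discover 5; path=0>2>5; order=0,2,5
step 4: discover 1; path=0>2>5>1; order=0,2,5,1
step 5: discover 3; path=0>3; order=0,2,5,1,3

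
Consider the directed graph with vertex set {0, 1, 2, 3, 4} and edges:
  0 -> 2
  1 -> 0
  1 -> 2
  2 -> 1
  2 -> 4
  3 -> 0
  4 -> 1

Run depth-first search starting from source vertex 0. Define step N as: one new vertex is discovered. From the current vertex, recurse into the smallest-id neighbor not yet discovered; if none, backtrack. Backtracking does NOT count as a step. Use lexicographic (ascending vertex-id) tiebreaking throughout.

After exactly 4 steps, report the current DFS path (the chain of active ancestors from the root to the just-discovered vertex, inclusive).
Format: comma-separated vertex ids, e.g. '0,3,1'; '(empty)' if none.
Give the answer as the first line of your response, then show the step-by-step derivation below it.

0,2,4

step 1: discover 0; path=0; order=0
step 2: discover 2; path=0>2; order=0,2
step 3: discover 1; path=0>2>1; order=0,2,1
step 4: discover 4; path=0>2>4; order=0,2,1,4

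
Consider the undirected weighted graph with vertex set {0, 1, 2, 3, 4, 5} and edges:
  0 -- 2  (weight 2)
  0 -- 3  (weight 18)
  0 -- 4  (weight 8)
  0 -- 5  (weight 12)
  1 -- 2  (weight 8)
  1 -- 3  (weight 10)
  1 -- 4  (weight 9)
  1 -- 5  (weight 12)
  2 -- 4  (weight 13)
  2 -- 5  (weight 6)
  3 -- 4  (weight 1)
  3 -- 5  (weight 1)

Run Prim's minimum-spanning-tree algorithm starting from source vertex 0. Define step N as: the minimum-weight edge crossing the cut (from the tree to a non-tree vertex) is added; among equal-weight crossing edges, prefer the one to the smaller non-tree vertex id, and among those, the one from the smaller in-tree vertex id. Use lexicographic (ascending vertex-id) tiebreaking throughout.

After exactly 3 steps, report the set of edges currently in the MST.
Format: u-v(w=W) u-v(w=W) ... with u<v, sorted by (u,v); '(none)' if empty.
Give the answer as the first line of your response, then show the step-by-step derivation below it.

0-2(w=2) 2-5(w=6) 3-5(w=1)

step 1: add edge 0-2 (w=2); MST = {0-2(w=2)}
step 2: add edge 2-5 (w=6); MST = {0-2(w=2) 2-5(w=6)}
step 3: add edge 3-5 (w=1); MST = {0-2(w=2) 2-5(w=6) 3-5(w=1)}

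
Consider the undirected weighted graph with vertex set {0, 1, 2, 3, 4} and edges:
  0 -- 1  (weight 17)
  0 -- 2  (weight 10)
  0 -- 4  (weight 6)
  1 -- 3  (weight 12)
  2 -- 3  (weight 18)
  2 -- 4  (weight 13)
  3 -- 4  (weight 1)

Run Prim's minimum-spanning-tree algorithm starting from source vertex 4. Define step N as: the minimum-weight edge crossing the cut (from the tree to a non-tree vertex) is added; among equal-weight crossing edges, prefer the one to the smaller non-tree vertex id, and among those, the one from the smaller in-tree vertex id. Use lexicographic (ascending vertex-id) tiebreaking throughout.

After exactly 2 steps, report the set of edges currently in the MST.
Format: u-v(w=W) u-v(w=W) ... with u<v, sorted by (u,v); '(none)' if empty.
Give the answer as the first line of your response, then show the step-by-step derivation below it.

0-4(w=6) 3-4(w=1)

step 1: add edge 3-4 (w=1); MST = {3-4(w=1)}
step 2: add edge 0-4 (w=6); MST = {0-4(w=6) 3-4(w=1)}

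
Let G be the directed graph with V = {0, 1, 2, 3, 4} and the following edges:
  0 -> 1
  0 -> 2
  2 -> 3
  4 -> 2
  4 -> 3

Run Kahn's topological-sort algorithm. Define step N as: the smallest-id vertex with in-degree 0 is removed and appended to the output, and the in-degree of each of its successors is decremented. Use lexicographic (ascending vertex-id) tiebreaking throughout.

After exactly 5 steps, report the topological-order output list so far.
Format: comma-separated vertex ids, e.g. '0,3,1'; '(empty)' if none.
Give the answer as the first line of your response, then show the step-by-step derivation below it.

0,1,4,2,3

step 1: output 0; order=[0]; indeg=(0,0,1,2,0)
step 2: output 1; order=[0,1]; indeg=(0,0,1,2,0)
step 3: output 4; order=[0,1,4]; indeg=(0,0,0,1,0)
step 4: output 2; order=[0,1,4,2]; indeg=(0,0,0,0,0)
step 5: output 3; order=[0,1,4,2,3]; indeg=(0,0,0,0,0)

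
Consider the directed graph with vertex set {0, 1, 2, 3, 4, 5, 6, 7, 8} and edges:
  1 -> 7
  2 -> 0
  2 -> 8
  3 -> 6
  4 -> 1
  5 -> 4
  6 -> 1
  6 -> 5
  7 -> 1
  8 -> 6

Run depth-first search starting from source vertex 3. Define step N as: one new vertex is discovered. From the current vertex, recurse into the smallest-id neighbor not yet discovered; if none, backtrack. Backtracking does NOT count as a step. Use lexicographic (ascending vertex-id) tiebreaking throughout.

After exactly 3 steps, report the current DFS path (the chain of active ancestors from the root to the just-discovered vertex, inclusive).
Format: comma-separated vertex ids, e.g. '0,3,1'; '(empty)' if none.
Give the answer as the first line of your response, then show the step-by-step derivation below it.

3,6,1

step 1: discover 3; path=3; order=3
step 2: discover 6; path=3>6; order=3,6
step 3: discover 1; path=3>6>1; order=3,6,1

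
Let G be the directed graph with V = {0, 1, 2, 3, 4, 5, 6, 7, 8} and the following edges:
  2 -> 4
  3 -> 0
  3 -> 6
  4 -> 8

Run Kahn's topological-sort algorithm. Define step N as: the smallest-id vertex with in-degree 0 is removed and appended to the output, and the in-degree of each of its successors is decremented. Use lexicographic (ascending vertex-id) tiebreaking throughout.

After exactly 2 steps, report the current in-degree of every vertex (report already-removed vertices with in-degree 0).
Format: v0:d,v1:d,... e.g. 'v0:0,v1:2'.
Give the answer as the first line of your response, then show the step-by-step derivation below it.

v0:1,v1:0,v2:0,v3:0,v4:0,v5:0,v6:1,v7:0,v8:1

step 1: output 1; order=[1]; indeg=(1,0,0,0,1,0,1,0,1)
step 2: output 2; order=[1,2]; indeg=(1,0,0,0,0,0,1,0,1)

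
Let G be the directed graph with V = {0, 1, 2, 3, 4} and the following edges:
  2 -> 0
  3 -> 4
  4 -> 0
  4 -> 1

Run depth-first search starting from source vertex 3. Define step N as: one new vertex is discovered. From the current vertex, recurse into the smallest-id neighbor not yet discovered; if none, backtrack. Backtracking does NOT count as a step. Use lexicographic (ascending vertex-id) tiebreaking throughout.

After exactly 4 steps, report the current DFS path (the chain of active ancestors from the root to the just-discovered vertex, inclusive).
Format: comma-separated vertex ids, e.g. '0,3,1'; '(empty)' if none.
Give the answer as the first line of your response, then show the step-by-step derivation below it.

3,4,1

step 1: discover 3; path=3; order=3
step 2: discover 4; path=3>4; order=3,4
step 3: discover 0; path=3>4>0; order=3,4,0
step 4: discover 1; path=3>4>1; order=3,4,0,1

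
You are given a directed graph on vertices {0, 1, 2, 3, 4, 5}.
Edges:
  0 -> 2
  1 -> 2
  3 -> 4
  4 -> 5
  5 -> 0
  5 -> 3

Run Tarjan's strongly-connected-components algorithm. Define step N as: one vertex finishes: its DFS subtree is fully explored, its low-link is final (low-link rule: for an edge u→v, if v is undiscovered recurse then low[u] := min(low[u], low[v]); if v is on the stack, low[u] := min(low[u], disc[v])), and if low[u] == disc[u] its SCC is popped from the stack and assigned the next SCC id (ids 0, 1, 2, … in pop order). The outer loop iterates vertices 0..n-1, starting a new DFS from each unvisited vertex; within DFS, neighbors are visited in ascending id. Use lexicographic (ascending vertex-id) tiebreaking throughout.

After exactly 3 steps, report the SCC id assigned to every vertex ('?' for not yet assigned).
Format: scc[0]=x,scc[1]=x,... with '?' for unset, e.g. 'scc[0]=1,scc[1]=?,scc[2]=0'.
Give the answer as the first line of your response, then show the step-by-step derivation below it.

scc[0]=1,scc[1]=2,scc[2]=0,scc[3]=?,scc[4]=?,scc[5]=?

step 1: low=(low[0]=0,low[1]=?,low[2]=1,low[3]=?,low[4]=?,low[5]=?); scc=(scc[0]=?,scc[1]=?,scc[2]=0,scc[3]=?,scc[4]=?,scc[5]=?)
step 2: low=(low[0]=0,low[1]=?,low[2]=1,low[3]=?,low[4]=?,low[5]=?); scc=(scc[0]=1,scc[1]=?,scc[2]=0,scc[3]=?,scc[4]=?,scc[5]=?)
step 3: low=(low[0]=0,low[1]=2,low[2]=1,low[3]=?,low[4]=?,low[5]=?); scc=(scc[0]=1,scc[1]=2,scc[2]=0,scc[3]=?,scc[4]=?,scc[5]=?)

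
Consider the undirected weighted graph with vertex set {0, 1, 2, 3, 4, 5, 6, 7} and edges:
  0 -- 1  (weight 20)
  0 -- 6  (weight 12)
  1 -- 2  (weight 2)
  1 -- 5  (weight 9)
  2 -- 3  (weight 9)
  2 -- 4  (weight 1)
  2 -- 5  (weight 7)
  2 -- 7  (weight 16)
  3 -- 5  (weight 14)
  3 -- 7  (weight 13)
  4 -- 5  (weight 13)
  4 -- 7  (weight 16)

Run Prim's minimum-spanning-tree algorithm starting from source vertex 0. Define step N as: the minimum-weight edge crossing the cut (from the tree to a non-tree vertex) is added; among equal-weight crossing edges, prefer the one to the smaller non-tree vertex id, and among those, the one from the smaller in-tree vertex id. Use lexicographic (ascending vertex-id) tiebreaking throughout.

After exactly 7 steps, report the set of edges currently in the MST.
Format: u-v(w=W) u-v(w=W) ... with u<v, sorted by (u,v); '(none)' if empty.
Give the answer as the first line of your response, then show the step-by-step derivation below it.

0-1(w=20) 0-6(w=12) 1-2(w=2) 2-3(w=9) 2-4(w=1) 2-5(w=7) 3-7(w=13)

step 1: add edge 0-6 (w=12); MST = {0-6(w=12)}
step 2: add edge 0-1 (w=20); MST = {0-1(w=20) 0-6(w=12)}
step 3: add edge 1-2 (w=2); MST = {0-1(w=20) 0-6(w=12) 1-2(w=2)}
step 4: add edge 2-4 (w=1); MST = {0-1(w=20) 0-6(w=12) 1-2(w=2) 2-4(w=1)}
step 5: add edge 2-5 (w=7); MST = {0-1(w=20) 0-6(w=12) 1-2(w=2) 2-4(w=1) 2-5(w=7)}
step 6: add edge 2-3 (w=9); MST = {0-1(w=20) 0-6(w=12) 1-2(w=2) 2-3(w=9) 2-4(w=1) 2-5(w=7)}
step 7: add edge 3-7 (w=13); MST = {0-1(w=20) 0-6(w=12) 1-2(w=2) 2-3(w=9) 2-4(w=1) 2-5(w=7) 3-7(w=13)}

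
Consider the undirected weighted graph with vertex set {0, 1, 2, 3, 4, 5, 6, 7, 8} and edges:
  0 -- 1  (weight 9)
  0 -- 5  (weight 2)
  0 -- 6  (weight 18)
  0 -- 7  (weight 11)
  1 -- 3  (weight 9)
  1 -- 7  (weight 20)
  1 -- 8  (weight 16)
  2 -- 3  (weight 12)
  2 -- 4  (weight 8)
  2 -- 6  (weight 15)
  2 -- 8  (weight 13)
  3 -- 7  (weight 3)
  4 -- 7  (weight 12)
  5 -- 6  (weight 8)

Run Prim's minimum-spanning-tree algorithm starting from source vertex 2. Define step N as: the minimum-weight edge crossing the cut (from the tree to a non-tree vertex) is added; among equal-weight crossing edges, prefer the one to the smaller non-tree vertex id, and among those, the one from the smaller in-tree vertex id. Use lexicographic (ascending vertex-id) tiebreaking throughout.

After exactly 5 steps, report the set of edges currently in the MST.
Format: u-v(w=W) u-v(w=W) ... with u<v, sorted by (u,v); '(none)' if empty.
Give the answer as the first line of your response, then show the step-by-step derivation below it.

0-1(w=9) 1-3(w=9) 2-3(w=12) 2-4(w=8) 3-7(w=3)

step 1: add edge 2-4 (w=8); MST = {2-4(w=8)}
step 2: add edge 2-3 (w=12); MST = {2-3(w=12) 2-4(w=8)}
step 3: add edge 3-7 (w=3); MST = {2-3(w=12) 2-4(w=8) 3-7(w=3)}
step 4: add edge 1-3 (w=9); MST = {1-3(w=9) 2-3(w=12) 2-4(w=8) 3-7(w=3)}
step 5: add edge 0-1 (w=9); MST = {0-1(w=9) 1-3(w=9) 2-3(w=12) 2-4(w=8) 3-7(w=3)}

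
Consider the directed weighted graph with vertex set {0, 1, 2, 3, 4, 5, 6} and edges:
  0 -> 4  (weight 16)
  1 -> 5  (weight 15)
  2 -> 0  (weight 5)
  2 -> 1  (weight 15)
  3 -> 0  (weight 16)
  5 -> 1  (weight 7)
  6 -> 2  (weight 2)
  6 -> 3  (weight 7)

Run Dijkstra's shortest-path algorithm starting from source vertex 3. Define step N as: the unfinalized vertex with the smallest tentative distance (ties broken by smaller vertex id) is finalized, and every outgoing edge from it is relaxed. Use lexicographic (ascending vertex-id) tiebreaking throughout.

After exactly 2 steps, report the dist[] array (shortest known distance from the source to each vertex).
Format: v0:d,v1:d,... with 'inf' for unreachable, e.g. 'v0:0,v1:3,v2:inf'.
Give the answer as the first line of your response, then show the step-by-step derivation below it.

v0:16,v1:inf,v2:inf,v3:0,v4:32,v5:inf,v6:inf

step 1: dist = v0:16,v1:inf,v2:inf,v3:0,v4:inf,v5:inf,v6:inf
step 2: dist = v0:16,v1:inf,v2:inf,v3:0,v4:32,v5:inf,v6:inf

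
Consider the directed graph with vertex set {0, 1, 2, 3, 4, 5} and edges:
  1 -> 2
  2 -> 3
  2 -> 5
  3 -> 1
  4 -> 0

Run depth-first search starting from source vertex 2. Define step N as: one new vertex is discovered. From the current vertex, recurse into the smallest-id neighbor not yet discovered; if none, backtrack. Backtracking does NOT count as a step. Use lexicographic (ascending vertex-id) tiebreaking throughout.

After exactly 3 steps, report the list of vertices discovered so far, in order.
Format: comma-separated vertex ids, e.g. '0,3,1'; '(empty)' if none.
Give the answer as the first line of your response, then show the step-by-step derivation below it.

2,3,1

step 1: discover 2; path=2; order=2
step 2: discover 3; path=2>3; order=2,3
step 3: discover 1; path=2>3>1; order=2,3,1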